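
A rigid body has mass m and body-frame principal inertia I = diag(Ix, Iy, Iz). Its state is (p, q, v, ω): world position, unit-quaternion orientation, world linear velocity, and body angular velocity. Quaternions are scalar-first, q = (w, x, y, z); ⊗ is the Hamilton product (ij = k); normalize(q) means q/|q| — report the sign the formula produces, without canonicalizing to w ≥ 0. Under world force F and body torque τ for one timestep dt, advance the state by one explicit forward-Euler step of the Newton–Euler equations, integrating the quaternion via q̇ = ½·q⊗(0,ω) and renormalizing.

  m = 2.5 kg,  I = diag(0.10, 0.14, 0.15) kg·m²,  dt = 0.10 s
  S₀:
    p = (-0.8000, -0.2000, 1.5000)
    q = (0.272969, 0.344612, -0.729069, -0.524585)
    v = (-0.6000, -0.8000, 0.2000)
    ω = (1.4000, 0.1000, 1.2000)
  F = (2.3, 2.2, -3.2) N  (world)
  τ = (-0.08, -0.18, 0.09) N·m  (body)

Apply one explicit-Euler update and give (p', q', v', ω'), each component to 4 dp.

a = F/m = (0.9200, 0.8800, -1.2800)
p' = p + v·dt = (-0.8600, -0.2800, 1.5200)
v + (F/m)dt = (-0.5080, -0.7120, 0.0720)
ω×(Iω) gyroscopic = (0.0012, -0.0840, 0.0056)
α = I⁻¹(τ − ω×Iω) = (-0.8120, -0.6857, 0.5627)
new body rate ω' = (1.3188, 0.0314, 1.2563)
Hamilton product q⊗(0,ω) = (0.2199521, -0.4402677, -1.1206565, 1.3827206)
q' = normalize(q + ½dt·q⊗(0,ω)) = (0.2828, 0.3212, -0.7818, -0.4535)

p' = (-0.8600, -0.2800, 1.5200)
q' = (0.2828, 0.3212, -0.7818, -0.4535)
v' = (-0.5080, -0.7120, 0.0720)
ω' = (1.3188, 0.0314, 1.2563)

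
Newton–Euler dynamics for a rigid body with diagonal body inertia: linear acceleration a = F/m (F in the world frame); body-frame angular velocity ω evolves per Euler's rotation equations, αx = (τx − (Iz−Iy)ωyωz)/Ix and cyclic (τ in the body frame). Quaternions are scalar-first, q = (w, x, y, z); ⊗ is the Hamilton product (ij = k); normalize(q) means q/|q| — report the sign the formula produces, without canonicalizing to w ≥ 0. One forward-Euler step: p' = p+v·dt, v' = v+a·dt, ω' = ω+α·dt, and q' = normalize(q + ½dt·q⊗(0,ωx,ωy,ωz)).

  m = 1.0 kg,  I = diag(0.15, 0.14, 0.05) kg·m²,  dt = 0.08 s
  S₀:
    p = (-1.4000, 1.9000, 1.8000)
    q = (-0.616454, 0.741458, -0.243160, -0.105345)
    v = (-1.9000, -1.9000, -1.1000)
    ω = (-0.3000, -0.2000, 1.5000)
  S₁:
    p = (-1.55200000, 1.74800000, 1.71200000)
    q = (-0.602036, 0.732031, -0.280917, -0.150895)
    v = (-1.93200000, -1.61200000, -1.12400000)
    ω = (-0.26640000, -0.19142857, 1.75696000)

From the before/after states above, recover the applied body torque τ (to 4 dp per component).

τ = (0.0900, -0.0300, 0.1600)

rate change Δω = (0.03360000, 0.00857143, 0.25696000)
gyro term ω₀×Iω₀ = (0.0270, -0.0450, -0.0006)
applied torque τ = (0.0900, -0.0300, 0.1600)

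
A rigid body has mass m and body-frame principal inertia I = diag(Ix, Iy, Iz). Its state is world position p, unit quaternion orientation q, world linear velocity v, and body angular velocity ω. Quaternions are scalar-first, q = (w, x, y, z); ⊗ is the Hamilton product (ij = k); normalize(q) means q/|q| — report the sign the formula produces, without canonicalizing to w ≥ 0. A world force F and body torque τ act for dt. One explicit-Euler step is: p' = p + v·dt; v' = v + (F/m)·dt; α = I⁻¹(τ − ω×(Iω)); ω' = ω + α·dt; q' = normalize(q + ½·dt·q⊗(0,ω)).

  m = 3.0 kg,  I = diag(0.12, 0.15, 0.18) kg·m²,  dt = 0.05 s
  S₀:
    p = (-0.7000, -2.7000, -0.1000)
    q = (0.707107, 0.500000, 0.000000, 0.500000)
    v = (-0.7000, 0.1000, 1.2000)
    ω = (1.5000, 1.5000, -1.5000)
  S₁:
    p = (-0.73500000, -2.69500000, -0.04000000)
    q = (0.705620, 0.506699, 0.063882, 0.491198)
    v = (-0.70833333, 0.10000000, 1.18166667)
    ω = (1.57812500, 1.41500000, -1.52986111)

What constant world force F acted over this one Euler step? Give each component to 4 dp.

v₁ − v₀ = (-0.00833333, 0.00000000, -0.01833333)
m·(v₁−v₀)/dt = (-0.5000, 0.0000, -1.1000)

F = (-0.5000, 0.0000, -1.1000)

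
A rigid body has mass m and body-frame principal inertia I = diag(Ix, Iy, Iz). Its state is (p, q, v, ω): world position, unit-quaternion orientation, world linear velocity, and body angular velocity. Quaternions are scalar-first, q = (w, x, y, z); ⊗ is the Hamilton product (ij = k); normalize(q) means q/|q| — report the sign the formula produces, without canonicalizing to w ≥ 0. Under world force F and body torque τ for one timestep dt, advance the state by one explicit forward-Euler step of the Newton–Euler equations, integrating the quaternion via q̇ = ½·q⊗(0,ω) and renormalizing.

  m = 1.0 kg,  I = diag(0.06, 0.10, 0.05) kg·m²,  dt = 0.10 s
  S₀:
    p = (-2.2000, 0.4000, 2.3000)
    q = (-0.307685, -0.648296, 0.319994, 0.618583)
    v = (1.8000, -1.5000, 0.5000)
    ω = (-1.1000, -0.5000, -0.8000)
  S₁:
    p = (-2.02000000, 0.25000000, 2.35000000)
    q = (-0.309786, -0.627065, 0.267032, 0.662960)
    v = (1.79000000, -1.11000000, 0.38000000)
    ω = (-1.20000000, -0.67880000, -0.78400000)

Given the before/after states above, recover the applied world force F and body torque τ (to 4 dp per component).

F = (-0.1000, 3.9000, -1.2000)
τ = (-0.0800, -0.1700, 0.0300)

Δv = v₁−v₀ = (-0.01000000, 0.39000000, -0.12000000)
m·(v₁−v₀)/dt = (-0.1000, 3.9000, -1.2000)
ω₁ − ω₀ = (-0.10000000, -0.17880000, 0.01600000)
gyro term ω₀×Iω₀ = (-0.0200, 0.0088, 0.0220)
I·α + gyro = (-0.0800, -0.1700, 0.0300)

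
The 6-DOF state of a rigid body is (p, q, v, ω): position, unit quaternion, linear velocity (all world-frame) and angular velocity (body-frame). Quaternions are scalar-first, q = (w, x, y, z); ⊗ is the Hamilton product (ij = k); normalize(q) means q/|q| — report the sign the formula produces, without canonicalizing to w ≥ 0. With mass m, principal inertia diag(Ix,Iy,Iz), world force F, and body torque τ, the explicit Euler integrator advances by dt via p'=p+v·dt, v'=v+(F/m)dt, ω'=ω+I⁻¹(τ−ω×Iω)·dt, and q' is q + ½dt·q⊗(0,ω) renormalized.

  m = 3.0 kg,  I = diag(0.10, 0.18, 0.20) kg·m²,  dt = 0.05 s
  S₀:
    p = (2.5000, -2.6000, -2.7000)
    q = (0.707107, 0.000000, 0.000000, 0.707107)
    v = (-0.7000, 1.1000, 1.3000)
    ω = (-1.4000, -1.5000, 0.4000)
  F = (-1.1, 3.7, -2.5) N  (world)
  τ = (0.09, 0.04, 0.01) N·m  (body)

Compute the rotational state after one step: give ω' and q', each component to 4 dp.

gyro term ω×Iω = (-0.0120, 0.0560, 0.1680)
angular accel α = (1.0200, -0.0889, -0.7900)
ω' = ω + α·dt = (-1.3490, -1.5044, 0.3605)
2q̇ = q⊗(0,ω) = (-0.2828428, 0.0707107, -2.0506103, 0.2828428)
q + ½dt·q⊗(0,ω), renormalized = (0.6991, 0.0018, -0.0512, 0.7132)

ω' = (-1.3490, -1.5044, 0.3605)
q' = (0.6991, 0.0018, -0.0512, 0.7132)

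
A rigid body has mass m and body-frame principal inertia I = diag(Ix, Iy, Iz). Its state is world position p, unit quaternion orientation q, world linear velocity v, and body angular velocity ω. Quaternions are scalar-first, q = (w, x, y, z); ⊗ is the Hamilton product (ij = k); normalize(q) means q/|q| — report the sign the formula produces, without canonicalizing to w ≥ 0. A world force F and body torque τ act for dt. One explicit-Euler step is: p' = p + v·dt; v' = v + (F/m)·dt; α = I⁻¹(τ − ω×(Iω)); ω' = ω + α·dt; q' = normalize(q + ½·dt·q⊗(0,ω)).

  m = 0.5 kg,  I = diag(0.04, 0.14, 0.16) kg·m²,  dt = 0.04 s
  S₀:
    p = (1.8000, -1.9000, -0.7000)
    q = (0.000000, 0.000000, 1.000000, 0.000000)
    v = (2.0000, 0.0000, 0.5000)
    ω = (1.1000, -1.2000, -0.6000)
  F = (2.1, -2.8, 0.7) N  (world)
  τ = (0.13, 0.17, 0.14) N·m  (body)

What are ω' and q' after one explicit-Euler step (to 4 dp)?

ω' = (1.2156, -1.1741, -0.5320)
q' = (0.0240, -0.0120, 0.9994, -0.0220)

(τ − ω×Iω)/I = (2.8900, 0.6486, 1.7000)
new body rate ω' = (1.2156, -1.1741, -0.5320)
2q̇ = q⊗(0,ω) = (1.2000000, -0.6000000, 0.0000000, -1.1000000)
q' = normalize(q + ½dt·q⊗(0,ω)) = (0.0240, -0.0120, 0.9994, -0.0220)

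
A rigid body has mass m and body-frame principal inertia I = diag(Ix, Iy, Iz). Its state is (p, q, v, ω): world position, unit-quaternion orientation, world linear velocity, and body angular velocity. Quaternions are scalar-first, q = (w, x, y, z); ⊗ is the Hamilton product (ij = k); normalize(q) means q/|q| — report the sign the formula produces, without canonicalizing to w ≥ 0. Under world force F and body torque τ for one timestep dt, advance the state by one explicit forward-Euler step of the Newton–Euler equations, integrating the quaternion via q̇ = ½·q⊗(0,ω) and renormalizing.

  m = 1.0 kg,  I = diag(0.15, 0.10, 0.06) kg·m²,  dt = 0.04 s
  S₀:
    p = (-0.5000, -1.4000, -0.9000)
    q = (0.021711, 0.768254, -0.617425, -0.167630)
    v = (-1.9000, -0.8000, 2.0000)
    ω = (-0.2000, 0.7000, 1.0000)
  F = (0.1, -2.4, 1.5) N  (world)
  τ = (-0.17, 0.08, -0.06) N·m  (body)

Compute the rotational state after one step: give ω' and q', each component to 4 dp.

precession coupling ω×(Iω) = (-0.0280, -0.0180, 0.0070)
angular accel α = (-0.9467, 0.9800, -1.1167)
ω + α·dt = (-0.2379, 0.7392, 0.9553)
Hamilton product q⊗(0,ω) = (0.7534783, -0.5044262, -0.7195303, 0.4360038)
updated quaternion q' = (0.0368, 0.7579, -0.6316, -0.1589)

ω' = (-0.2379, 0.7392, 0.9553)
q' = (0.0368, 0.7579, -0.6316, -0.1589)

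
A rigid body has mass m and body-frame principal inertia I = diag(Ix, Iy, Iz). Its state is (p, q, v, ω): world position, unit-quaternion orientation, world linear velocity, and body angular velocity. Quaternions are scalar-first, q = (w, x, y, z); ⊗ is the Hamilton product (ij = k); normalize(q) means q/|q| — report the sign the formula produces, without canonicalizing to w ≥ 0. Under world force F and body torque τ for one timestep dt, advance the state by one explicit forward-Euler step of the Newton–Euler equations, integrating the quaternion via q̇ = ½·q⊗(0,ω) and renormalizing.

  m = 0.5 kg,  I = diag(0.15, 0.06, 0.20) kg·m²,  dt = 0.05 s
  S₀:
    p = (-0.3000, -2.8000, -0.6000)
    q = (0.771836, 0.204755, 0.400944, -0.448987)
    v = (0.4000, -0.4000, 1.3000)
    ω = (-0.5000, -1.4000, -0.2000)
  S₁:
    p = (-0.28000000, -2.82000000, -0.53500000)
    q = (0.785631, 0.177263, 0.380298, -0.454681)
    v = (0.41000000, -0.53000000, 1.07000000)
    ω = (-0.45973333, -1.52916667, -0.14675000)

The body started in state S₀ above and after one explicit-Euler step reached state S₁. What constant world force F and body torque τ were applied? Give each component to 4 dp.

ω₁ − ω₀ = (0.04026667, -0.12916667, 0.05325000)
gyro term ω₀×Iω₀ = (0.0392, -0.0050, -0.0630)
I·α + gyro = (0.1600, -0.1600, 0.1500)
Δv = v₁−v₀ = (0.01000000, -0.13000000, -0.23000000)
m·(v₁−v₀)/dt = (0.1000, -1.3000, -2.3000)

F = (0.1000, -1.3000, -2.3000)
τ = (0.1600, -0.1600, 0.1500)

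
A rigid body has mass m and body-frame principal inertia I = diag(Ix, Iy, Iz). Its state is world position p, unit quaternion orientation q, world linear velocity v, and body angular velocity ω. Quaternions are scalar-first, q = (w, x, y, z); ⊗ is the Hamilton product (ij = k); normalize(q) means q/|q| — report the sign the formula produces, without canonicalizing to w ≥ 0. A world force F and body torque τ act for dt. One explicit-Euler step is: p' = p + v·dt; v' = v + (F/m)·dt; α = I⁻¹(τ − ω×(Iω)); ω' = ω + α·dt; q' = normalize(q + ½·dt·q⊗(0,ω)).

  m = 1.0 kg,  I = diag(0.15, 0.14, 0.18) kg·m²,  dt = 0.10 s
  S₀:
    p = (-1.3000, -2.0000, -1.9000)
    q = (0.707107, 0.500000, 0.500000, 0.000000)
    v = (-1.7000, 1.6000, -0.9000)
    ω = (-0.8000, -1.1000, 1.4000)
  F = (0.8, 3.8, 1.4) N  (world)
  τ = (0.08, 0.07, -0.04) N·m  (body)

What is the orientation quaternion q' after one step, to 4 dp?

q⊗(0,ω) = (0.9500000, 0.1343144, -1.4778177, 0.8399498)
q + ½dt·q⊗(0,ω), renormalized = (0.7510, 0.5043, 0.4241, 0.0418)

q' = (0.7510, 0.5043, 0.4241, 0.0418)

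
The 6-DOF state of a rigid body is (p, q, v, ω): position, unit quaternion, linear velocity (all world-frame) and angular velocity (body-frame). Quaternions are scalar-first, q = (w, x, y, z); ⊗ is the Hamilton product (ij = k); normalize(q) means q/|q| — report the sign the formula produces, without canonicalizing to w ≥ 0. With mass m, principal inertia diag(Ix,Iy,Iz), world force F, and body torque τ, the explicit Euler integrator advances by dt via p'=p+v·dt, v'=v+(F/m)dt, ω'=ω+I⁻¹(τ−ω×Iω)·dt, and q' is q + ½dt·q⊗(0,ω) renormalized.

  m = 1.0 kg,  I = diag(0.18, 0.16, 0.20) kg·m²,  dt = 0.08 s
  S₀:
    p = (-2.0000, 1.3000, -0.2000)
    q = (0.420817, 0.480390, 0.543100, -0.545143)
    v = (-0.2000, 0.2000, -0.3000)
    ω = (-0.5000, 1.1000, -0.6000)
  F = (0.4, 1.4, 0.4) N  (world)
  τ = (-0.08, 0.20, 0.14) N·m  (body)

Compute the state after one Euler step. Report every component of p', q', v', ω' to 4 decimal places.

p' = (-2.0160, 1.3160, -0.2240)
q' = (0.3929, 0.4822, 0.5832, -0.5225)
v' = (-0.1680, 0.3120, -0.2680)
ω' = (-0.5238, 1.2030, -0.5484)

angular accel α = (-0.2978, 1.2875, 0.6450)
new body rate ω' = (-0.5238, 1.2030, -0.5484)
Hamilton product q⊗(0,ω) = (-0.6843008, 0.0633888, 1.0237042, 0.5474888)
q + ½dt·q⊗(0,ω), renormalized = (0.3929, 0.4822, 0.5832, -0.5225)
new position p' = (-2.0160, 1.3160, -0.2240)
new velocity v' = (-0.1680, 0.3120, -0.2680)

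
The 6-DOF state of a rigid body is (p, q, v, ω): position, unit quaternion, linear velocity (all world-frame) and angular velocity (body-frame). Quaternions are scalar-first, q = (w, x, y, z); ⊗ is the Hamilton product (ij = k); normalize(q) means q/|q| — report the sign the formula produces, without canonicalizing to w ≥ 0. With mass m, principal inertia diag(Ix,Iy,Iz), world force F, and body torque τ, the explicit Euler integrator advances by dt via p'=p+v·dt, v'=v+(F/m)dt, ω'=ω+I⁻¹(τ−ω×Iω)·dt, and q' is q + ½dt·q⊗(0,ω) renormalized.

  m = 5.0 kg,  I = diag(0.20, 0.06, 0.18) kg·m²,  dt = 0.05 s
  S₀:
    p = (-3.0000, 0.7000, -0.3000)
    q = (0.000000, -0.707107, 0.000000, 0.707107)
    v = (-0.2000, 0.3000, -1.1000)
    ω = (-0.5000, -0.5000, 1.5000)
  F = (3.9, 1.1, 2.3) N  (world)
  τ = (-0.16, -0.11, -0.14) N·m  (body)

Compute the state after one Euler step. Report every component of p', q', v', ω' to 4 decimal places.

(τ − ω×Iω)/I = (-0.3500, -1.5833, -0.5833)
ω + α·dt = (-0.5175, -0.5792, 1.4708)
Hamilton product q⊗(0,ω) = (-1.4142140, 0.3535535, 0.7071070, 0.3535535)
q + ½dt·q⊗(0,ω), renormalized = (-0.0353, -0.6977, 0.0177, 0.7153)
a = F/m = (0.7800, 0.2200, 0.4600)
p' = p + v·dt = (-3.0100, 0.7150, -0.3550)
v' = v + a·dt = (-0.1610, 0.3110, -1.0770)

p' = (-3.0100, 0.7150, -0.3550)
q' = (-0.0353, -0.6977, 0.0177, 0.7153)
v' = (-0.1610, 0.3110, -1.0770)
ω' = (-0.5175, -0.5792, 1.4708)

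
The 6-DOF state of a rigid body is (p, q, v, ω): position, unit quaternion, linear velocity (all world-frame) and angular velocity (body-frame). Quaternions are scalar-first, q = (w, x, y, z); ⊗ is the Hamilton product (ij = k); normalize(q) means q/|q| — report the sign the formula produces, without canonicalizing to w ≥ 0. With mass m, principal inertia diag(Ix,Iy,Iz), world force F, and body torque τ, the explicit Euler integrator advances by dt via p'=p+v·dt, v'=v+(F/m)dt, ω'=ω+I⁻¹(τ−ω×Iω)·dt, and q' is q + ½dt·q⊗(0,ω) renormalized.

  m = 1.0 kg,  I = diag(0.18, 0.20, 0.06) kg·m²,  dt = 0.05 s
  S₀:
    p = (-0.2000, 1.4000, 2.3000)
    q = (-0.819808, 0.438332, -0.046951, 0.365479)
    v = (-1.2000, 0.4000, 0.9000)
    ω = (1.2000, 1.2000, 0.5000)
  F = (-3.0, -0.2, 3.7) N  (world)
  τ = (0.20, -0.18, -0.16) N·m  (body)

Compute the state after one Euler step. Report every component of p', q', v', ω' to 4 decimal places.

p + v·dt = (-0.2600, 1.4200, 2.3450)
v + (F/m)dt = (-1.3500, 0.3900, 1.0850)
precession coupling ω×(Iω) = (-0.0840, 0.0720, 0.0288)
α = I⁻¹(τ − ω×Iω) = (1.5778, -1.2600, -3.1467)
new body rate ω' = (1.2789, 1.1370, 0.3427)
2q̇ = q⊗(0,ω) = (-0.6523967, -1.4458199, -0.7643608, 0.1724356)
q' = normalize(q + ½dt·q⊗(0,ω)) = (-0.8353, 0.4018, -0.0660, 0.3694)

p' = (-0.2600, 1.4200, 2.3450)
q' = (-0.8353, 0.4018, -0.0660, 0.3694)
v' = (-1.3500, 0.3900, 1.0850)
ω' = (1.2789, 1.1370, 0.3427)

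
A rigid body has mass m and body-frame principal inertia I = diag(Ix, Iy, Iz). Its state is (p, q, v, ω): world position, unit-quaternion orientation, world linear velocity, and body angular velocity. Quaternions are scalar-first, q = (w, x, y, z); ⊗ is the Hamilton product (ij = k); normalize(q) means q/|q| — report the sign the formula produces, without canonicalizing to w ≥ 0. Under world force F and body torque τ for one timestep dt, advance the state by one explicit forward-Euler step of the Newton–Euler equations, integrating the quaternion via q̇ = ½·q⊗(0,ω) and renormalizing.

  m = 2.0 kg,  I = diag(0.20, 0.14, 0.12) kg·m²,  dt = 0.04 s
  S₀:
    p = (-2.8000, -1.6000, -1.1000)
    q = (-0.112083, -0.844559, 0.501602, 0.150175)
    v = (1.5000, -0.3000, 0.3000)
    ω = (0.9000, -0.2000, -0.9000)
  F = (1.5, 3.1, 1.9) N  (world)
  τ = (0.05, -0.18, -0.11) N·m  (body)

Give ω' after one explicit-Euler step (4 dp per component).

α = I⁻¹(τ − ω×Iω) = (0.2680, -0.8229, -1.0067)
ω + α·dt = (0.9107, -0.2329, -0.9403)

ω' = (0.9107, -0.2329, -0.9403)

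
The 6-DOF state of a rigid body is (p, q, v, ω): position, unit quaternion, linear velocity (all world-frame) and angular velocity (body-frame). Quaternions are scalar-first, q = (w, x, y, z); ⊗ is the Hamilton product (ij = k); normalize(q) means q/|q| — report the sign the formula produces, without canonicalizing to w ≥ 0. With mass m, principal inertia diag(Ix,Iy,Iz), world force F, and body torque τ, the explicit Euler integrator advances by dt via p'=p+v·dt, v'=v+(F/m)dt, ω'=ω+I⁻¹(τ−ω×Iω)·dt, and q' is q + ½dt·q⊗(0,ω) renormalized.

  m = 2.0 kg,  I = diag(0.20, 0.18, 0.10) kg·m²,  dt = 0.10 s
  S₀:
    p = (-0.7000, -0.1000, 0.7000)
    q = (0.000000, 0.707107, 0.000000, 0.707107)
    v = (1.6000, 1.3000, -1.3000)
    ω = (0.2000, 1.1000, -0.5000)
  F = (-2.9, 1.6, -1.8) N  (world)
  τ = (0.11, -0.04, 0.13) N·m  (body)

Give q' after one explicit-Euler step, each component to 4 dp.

q' = (0.0106, 0.6670, 0.0247, 0.7446)

2q̇ = q⊗(0,ω) = (0.2121321, -0.7778177, 0.4949749, 0.7778177)
q' = normalize(q + ½dt·q⊗(0,ω)) = (0.0106, 0.6670, 0.0247, 0.7446)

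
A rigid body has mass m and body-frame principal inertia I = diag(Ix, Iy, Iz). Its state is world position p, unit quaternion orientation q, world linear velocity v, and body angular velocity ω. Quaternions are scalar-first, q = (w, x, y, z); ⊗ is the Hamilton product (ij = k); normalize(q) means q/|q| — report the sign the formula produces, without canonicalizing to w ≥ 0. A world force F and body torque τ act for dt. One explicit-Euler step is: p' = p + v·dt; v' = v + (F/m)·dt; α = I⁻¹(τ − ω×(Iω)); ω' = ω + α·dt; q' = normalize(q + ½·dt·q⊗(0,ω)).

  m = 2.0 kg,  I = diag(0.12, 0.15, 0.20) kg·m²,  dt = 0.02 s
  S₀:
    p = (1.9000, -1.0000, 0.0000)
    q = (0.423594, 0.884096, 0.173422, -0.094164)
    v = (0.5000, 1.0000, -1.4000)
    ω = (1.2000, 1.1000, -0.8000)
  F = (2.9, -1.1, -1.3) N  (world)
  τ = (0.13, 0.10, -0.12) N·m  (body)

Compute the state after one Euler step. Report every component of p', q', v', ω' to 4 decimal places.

a = (1.4500, -0.5500, -0.6500)
p' = p + v·dt = (1.9100, -0.9800, -0.0280)
new velocity v' = (0.5290, 0.9890, -1.4130)
precession coupling ω×(Iω) = (-0.0440, 0.0768, 0.0396)
(τ − ω×Iω)/I = (1.4500, 0.1547, -0.7980)
new body rate ω' = (1.2290, 1.1031, -0.8160)
q⊗(0,ω) = (-1.3270106, 0.4731556, 1.0602334, 0.4255240)
q' = normalize(q + ½dt·q⊗(0,ω)) = (0.4103, 0.8887, 0.1840, -0.0899)

p' = (1.9100, -0.9800, -0.0280)
q' = (0.4103, 0.8887, 0.1840, -0.0899)
v' = (0.5290, 0.9890, -1.4130)
ω' = (1.2290, 1.1031, -0.8160)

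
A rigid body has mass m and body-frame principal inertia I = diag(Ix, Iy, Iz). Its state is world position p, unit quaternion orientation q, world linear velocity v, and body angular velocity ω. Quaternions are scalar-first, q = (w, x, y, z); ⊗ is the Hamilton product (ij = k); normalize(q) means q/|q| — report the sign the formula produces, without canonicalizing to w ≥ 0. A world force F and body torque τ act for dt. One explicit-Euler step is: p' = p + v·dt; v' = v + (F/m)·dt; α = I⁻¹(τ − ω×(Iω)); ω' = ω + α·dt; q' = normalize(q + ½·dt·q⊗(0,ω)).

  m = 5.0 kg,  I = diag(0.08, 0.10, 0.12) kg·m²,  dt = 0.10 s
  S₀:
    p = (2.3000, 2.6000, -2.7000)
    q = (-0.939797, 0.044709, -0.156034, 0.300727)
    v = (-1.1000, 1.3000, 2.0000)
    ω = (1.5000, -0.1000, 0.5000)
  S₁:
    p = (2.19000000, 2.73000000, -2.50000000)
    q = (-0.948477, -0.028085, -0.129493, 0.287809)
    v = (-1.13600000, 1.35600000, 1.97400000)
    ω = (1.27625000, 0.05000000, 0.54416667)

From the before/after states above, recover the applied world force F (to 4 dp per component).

v₁ − v₀ = (-0.03600000, 0.05600000, -0.02600000)
applied force F = (-1.8000, 2.8000, -1.3000)

F = (-1.8000, 2.8000, -1.3000)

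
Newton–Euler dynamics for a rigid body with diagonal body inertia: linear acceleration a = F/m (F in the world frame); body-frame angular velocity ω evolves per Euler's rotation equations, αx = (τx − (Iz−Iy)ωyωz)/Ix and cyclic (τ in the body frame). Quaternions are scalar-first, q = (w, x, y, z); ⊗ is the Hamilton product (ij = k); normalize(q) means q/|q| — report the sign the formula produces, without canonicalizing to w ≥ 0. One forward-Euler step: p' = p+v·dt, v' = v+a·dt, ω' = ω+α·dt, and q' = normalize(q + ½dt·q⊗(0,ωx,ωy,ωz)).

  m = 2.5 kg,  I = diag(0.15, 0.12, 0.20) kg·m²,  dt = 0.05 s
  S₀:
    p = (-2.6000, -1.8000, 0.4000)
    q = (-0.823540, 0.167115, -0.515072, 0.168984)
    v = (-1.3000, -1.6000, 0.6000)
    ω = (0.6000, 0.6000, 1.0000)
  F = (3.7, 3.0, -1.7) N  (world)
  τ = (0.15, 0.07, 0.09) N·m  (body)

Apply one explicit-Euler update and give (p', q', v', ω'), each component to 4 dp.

linear accel F/m = (1.4800, 1.2000, -0.6800)
p + v·dt = (-2.6650, -1.8800, 0.4300)
v' = v + a·dt = (-1.2260, -1.5400, 0.5660)
precession coupling ω×(Iω) = (0.0480, -0.0300, -0.0108)
(τ − ω×Iω)/I = (0.6800, 0.8333, 0.5040)
ω' = ω + α·dt = (0.6340, 0.6417, 1.0252)
2q̇ = q⊗(0,ω) = (0.0397902, -1.1105864, -0.5598486, -0.4142278)
updated quaternion q' = (-0.8221, 0.1393, -0.5288, 0.1585)

p' = (-2.6650, -1.8800, 0.4300)
q' = (-0.8221, 0.1393, -0.5288, 0.1585)
v' = (-1.2260, -1.5400, 0.5660)
ω' = (0.6340, 0.6417, 1.0252)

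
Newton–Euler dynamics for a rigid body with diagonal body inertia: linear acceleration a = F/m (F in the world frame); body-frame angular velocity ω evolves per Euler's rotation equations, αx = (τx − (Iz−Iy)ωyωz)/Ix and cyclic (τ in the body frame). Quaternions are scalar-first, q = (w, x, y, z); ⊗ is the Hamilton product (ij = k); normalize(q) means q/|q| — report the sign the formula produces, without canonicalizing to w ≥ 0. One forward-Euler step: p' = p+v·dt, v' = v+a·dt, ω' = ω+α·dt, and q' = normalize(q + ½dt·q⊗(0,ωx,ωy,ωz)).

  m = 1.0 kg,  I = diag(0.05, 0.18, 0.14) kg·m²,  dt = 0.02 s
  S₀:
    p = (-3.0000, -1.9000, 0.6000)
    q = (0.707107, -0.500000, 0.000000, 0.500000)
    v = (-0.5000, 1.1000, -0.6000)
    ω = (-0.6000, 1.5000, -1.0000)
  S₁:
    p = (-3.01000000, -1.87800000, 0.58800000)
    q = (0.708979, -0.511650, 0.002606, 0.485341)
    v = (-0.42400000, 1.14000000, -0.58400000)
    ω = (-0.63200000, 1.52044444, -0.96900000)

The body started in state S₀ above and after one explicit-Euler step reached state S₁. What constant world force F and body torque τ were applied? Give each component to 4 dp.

rate change Δω = (-0.03200000, 0.02044444, 0.03100000)
ω₀×(Iω₀) = (0.0600, -0.0540, -0.1170)
I·α + gyro = (-0.0200, 0.1300, 0.1000)
Δv = v₁−v₀ = (0.07600000, 0.04000000, 0.01600000)
m·(v₁−v₀)/dt = (3.8000, 2.0000, 0.8000)

F = (3.8000, 2.0000, 0.8000)
τ = (-0.0200, 0.1300, 0.1000)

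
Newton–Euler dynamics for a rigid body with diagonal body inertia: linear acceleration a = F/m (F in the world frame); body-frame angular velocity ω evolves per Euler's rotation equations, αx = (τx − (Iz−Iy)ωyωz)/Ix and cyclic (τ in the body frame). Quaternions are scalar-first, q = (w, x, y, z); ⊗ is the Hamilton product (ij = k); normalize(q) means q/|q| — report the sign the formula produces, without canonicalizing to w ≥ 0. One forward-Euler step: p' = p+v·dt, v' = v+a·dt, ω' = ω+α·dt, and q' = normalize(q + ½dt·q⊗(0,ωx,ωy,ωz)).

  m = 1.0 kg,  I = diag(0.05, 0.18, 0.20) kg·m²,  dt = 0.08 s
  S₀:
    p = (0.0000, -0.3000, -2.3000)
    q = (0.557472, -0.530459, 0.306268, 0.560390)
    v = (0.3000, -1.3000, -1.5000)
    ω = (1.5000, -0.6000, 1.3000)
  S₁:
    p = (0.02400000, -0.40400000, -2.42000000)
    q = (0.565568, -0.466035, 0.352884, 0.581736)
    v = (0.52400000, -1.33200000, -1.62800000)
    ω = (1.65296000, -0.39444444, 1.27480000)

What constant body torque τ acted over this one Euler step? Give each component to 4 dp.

τ = (0.0800, 0.1700, -0.1800)

ω₁ − ω₀ = (0.15296000, 0.20555556, -0.02520000)
precession coupling = (-0.0156, -0.2925, -0.1170)
applied torque τ = (0.0800, 0.1700, -0.1800)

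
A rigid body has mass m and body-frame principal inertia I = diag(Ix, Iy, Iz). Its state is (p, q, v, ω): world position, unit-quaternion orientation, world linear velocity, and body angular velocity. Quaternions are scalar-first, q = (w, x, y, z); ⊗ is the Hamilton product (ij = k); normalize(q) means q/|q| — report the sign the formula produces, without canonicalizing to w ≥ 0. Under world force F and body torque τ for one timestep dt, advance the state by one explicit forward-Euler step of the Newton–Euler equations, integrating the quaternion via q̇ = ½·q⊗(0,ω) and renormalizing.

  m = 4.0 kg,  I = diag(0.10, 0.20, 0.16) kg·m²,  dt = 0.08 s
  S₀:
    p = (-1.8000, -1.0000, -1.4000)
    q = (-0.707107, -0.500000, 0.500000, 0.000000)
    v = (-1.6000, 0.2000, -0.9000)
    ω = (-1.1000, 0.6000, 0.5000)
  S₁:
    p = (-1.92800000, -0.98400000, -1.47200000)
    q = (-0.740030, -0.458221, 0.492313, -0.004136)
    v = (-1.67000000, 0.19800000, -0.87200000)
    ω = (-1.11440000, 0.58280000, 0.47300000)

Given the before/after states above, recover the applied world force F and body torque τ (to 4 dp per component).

F = (-3.5000, -0.1000, 1.4000)
τ = (-0.0300, -0.0100, -0.1200)

rate change Δω = (-0.01440000, -0.01720000, -0.02700000)
ω₀×(Iω₀) = (-0.0120, 0.0330, -0.0660)
τ = I·(Δω/dt) + ω₀×(Iω₀) = (-0.0300, -0.0100, -0.1200)
v₁ − v₀ = (-0.07000000, -0.00200000, 0.02800000)
m·(v₁−v₀)/dt = (-3.5000, -0.1000, 1.4000)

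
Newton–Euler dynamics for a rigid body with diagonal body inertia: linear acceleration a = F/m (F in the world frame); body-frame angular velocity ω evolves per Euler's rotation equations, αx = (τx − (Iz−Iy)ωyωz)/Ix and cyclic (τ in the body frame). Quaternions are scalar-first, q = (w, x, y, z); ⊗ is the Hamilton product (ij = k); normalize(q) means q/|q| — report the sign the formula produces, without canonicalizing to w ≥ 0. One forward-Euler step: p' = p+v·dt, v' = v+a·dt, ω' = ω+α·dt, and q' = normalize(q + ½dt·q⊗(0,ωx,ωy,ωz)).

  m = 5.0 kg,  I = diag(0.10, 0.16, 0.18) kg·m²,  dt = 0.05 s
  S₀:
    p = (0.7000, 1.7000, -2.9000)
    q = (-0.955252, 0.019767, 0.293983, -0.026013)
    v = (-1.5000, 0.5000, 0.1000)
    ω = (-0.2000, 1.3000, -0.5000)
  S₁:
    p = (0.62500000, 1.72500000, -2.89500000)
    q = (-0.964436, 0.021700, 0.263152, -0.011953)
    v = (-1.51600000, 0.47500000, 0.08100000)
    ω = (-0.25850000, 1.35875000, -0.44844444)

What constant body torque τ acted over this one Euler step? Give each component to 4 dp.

τ = (-0.1300, 0.1800, 0.1700)

Δω = ω₁−ω₀ = (-0.05850000, 0.05875000, 0.05155556)
gyro term ω₀×Iω₀ = (-0.0130, -0.0080, -0.0156)
applied torque τ = (-0.1300, 0.1800, 0.1700)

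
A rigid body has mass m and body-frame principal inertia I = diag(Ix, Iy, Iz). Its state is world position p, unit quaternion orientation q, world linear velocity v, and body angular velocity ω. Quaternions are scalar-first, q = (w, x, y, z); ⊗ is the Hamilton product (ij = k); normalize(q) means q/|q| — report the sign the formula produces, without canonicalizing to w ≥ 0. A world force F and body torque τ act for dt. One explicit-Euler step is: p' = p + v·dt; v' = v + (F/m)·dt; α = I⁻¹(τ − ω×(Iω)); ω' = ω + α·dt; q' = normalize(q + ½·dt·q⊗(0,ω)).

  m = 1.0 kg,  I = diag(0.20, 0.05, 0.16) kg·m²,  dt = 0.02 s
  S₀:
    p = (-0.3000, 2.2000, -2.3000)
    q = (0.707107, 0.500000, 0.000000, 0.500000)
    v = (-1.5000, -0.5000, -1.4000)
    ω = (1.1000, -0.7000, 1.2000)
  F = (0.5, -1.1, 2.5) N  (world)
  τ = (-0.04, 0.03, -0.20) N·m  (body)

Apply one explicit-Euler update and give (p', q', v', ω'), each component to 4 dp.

p' = (-0.3300, 2.1900, -2.3280)
q' = (0.6955, 0.5112, -0.0054, 0.5049)
v' = (-1.4900, -0.5220, -1.3500)
ω' = (1.1052, -0.7091, 1.1606)

a = (0.5000, -1.1000, 2.5000)
new position p' = (-0.3300, 2.1900, -2.3280)
v' = v + a·dt = (-1.4900, -0.5220, -1.3500)
precession coupling ω×(Iω) = (-0.0924, 0.0528, 0.1155)
α = I⁻¹(τ − ω×Iω) = (0.2620, -0.4560, -1.9719)
new body rate ω' = (1.1052, -0.7091, 1.1606)
Hamilton product q⊗(0,ω) = (-1.1500000, 1.1278177, -0.5449749, 0.4985284)
q' = normalize(q + ½dt·q⊗(0,ω)) = (0.6955, 0.5112, -0.0054, 0.5049)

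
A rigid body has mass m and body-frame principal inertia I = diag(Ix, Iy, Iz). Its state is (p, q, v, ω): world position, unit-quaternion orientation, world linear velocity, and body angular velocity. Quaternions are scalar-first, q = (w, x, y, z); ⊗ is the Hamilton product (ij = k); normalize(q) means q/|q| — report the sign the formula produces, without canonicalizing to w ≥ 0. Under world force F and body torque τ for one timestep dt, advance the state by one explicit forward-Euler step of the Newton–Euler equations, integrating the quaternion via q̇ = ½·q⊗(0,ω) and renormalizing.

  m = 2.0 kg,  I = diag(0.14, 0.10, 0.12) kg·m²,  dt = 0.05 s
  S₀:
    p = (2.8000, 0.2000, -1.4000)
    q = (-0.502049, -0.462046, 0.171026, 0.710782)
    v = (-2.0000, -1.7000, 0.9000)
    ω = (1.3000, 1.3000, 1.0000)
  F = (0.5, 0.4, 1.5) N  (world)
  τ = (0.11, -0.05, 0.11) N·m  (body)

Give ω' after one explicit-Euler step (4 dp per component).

ω' = (1.3300, 1.2620, 1.0740)

(τ − ω×Iω)/I = (0.6000, -0.7600, 1.4800)
ω + α·dt = (1.3300, 1.2620, 1.0740)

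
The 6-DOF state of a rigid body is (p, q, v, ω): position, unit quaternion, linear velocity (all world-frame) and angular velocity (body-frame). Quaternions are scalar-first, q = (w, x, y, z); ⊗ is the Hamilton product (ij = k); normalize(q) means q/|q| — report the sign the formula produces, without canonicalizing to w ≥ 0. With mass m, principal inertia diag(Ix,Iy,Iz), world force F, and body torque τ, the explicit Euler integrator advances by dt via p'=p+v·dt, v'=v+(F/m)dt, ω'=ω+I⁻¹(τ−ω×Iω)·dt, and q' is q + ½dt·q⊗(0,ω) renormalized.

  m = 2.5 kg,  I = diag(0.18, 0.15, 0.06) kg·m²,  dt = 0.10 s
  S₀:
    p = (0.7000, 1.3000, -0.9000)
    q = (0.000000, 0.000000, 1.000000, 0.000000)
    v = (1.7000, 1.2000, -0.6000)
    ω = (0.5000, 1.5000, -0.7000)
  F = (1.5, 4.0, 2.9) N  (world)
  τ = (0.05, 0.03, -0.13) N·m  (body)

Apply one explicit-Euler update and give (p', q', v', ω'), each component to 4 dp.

p' = (0.8700, 1.4200, -0.9600)
q' = (-0.0747, -0.0349, 0.9963, -0.0249)
v' = (1.7600, 1.3600, -0.4840)
ω' = (0.4753, 1.5480, -0.8792)

(τ − ω×Iω)/I = (-0.2472, 0.4800, -1.7917)
ω + α·dt = (0.4753, 1.5480, -0.8792)
Hamilton product q⊗(0,ω) = (-1.5000000, -0.7000000, 0.0000000, -0.5000000)
updated quaternion q' = (-0.0747, -0.0349, 0.9963, -0.0249)
a = F/m = (0.6000, 1.6000, 1.1600)
p' = p + v·dt = (0.8700, 1.4200, -0.9600)
v + (F/m)dt = (1.7600, 1.3600, -0.4840)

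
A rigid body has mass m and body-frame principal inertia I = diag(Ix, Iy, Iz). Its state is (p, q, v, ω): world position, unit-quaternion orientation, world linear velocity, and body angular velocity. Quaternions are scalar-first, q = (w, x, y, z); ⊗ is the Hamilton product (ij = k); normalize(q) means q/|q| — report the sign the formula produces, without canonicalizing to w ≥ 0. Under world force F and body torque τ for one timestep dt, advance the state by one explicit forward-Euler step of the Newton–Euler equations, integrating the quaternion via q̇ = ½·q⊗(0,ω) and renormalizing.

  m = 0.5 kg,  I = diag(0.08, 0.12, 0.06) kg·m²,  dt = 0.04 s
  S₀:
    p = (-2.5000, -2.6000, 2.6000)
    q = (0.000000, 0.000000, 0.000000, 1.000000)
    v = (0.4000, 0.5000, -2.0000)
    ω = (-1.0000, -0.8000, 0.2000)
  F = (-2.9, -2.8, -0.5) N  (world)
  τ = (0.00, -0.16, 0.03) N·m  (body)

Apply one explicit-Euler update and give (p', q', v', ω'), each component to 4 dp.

α = I⁻¹(τ − ω×Iω) = (-0.1200, -1.3000, -0.0333)
ω + α·dt = (-1.0048, -0.8520, 0.1987)
Hamilton product q⊗(0,ω) = (-0.2000000, 0.8000000, -1.0000000, 0.0000000)
q' = normalize(q + ½dt·q⊗(0,ω)) = (-0.0040, 0.0160, -0.0200, 0.9997)
p' = p + v·dt = (-2.4840, -2.5800, 2.5200)
new velocity v' = (0.1680, 0.2760, -2.0400)

p' = (-2.4840, -2.5800, 2.5200)
q' = (-0.0040, 0.0160, -0.0200, 0.9997)
v' = (0.1680, 0.2760, -2.0400)
ω' = (-1.0048, -0.8520, 0.1987)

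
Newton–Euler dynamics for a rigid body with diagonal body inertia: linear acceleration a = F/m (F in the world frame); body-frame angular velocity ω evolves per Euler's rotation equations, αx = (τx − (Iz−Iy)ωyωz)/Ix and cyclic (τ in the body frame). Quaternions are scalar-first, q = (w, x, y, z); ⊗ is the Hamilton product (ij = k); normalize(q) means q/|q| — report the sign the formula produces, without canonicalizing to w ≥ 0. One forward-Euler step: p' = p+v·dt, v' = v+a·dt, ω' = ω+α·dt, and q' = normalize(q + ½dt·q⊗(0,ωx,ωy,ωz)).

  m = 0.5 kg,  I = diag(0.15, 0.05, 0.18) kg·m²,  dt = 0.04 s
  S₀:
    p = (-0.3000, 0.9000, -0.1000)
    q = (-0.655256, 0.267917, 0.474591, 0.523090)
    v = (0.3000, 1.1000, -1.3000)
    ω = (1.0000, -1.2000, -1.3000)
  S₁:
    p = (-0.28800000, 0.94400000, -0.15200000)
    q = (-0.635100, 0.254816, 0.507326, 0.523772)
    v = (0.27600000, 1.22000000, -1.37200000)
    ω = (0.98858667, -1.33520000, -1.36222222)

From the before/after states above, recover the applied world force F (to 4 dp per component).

F = (-0.3000, 1.5000, -0.9000)

v₁ − v₀ = (-0.02400000, 0.12000000, -0.07200000)
m·(v₁−v₀)/dt = (-0.3000, 1.5000, -0.9000)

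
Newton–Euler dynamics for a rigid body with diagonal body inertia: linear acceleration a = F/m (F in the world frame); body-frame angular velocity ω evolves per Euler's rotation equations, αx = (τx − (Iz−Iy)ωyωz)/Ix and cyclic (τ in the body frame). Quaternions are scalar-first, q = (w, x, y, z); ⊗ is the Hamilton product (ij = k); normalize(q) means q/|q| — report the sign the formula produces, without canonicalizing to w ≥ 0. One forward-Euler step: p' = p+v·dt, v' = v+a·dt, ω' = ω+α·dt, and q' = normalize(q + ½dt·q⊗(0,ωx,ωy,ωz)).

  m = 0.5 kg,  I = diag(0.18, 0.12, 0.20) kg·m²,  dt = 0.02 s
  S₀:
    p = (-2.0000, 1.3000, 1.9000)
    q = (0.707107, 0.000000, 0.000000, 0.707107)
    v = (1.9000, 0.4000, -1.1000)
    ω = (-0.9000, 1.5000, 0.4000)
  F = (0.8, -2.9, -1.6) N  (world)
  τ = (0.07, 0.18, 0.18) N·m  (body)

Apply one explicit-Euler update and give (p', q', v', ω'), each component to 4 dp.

a = F/m = (1.6000, -5.8000, -3.2000)
p + v·dt = (-1.9620, 1.3080, 1.8780)
v + (F/m)dt = (1.9320, 0.2840, -1.1640)
(τ − ω×Iω)/I = (0.1222, 1.4400, 0.4950)
ω' = ω + α·dt = (-0.8976, 1.5288, 0.4099)
Hamilton product q⊗(0,ω) = (-0.2828428, -1.6970568, 0.4242642, 0.2828428)
q' = normalize(q + ½dt·q⊗(0,ω)) = (0.7042, -0.0170, 0.0042, 0.7098)

p' = (-1.9620, 1.3080, 1.8780)
q' = (0.7042, -0.0170, 0.0042, 0.7098)
v' = (1.9320, 0.2840, -1.1640)
ω' = (-0.8976, 1.5288, 0.4099)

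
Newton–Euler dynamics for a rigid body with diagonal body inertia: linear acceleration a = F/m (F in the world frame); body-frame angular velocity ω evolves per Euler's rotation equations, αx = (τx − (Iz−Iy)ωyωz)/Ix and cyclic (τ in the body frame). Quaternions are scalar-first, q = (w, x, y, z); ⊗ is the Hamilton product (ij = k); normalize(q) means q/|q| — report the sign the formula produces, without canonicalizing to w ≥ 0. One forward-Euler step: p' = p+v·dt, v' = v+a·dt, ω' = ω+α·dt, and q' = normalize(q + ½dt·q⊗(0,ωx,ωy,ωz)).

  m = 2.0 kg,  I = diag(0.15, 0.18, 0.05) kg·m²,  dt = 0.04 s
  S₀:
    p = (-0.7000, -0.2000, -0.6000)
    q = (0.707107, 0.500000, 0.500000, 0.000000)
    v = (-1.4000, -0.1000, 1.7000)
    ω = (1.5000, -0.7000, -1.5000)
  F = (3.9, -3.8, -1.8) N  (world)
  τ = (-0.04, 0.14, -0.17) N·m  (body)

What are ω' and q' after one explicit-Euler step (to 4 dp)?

ω×(Iω) gyroscopic = (-0.1365, -0.2250, -0.0315)
angular accel α = (0.6433, 2.0278, -2.7700)
ω' = ω + α·dt = (1.5257, -0.6189, -1.6108)
q⊗(0,ω) = (-0.4000000, 0.3106605, 0.2550251, -2.1606605)
q + ½dt·q⊗(0,ω), renormalized = (0.6984, 0.5057, 0.5046, -0.0432)

ω' = (1.5257, -0.6189, -1.6108)
q' = (0.6984, 0.5057, 0.5046, -0.0432)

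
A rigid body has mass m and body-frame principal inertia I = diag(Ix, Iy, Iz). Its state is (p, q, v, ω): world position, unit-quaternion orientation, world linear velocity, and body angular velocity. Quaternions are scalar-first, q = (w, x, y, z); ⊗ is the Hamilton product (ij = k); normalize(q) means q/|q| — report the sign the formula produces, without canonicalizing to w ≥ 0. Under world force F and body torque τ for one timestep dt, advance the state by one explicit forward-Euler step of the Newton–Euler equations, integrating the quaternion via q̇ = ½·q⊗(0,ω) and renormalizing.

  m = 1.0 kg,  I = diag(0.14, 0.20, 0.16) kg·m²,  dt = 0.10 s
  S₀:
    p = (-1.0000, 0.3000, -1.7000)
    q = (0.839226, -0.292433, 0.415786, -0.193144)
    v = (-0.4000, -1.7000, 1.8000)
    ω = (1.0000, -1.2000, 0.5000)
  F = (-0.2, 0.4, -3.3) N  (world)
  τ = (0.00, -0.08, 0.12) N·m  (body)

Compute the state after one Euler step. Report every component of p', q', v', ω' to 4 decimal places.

a = (-0.2000, 0.4000, -3.3000)
new position p' = (-1.0400, 0.1300, -1.5200)
v + (F/m)dt = (-0.4200, -1.6600, 1.4700)
α = I⁻¹(τ − ω×Iω) = (-0.1714, -0.3500, 1.2000)
new body rate ω' = (0.9829, -1.2350, 0.6200)
Hamilton product q⊗(0,ω) = (0.8879482, 0.8153462, -1.0539987, 0.3547466)
updated quaternion q' = (0.8807, -0.2508, 0.3619, -0.1748)

p' = (-1.0400, 0.1300, -1.5200)
q' = (0.8807, -0.2508, 0.3619, -0.1748)
v' = (-0.4200, -1.6600, 1.4700)
ω' = (0.9829, -1.2350, 0.6200)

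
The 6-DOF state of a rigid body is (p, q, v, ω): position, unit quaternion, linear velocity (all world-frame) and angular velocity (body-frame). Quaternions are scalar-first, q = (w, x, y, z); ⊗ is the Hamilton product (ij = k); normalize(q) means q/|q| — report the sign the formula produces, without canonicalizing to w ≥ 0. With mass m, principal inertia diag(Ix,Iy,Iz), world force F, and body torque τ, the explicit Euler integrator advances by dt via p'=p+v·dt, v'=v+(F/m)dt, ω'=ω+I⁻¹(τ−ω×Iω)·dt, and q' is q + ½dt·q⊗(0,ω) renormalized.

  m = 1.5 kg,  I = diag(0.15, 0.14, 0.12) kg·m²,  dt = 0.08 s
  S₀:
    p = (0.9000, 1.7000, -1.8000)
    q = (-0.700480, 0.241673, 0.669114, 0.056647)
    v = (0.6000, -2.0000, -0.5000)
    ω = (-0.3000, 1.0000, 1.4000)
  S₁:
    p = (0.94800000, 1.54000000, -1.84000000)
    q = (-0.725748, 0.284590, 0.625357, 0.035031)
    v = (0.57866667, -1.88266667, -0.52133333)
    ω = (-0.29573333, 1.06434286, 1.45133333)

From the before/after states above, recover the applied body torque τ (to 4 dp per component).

rate change Δω = (0.00426667, 0.06434286, 0.05133333)
precession coupling = (-0.0280, -0.0126, 0.0030)
I·α + gyro = (-0.0200, 0.1000, 0.0800)

τ = (-0.0200, 0.1000, 0.0800)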